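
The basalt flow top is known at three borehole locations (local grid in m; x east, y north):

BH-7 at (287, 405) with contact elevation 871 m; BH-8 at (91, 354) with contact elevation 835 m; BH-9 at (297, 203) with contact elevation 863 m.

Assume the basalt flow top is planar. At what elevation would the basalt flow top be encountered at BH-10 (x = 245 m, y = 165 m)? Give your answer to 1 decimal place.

Let the plane be z = a·x + b·y + c.
BH-8−BH-7: −196a − 51b = −36;  BH-9−BH-7: 10a − 202b = −8.
Solving gives a = 0.17116, b = 0.04808.
Then c = 871 − a·287 − b·405 = 802.40.
At (245, 165): z = 41.9 + 7.9 + 802.40 = 852.3 m.

852.3 m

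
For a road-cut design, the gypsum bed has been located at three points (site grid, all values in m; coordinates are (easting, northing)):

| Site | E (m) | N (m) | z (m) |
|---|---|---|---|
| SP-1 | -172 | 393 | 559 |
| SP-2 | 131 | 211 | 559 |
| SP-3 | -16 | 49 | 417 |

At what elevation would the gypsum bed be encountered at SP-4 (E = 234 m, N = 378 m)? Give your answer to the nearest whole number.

Two edge vectors: SP-1→SP-2 = (303, -182, 0), SP-1→SP-3 = (156, -344, -142).
Normal n = (SP-1→SP-2) × (SP-1→SP-3) = (25844, 43026, -75840).
So ∂z/∂E = −n_x/n_z = 0.34077 and ∂z/∂N = −n_y/n_z = 0.56733.
Intercept c from SP-1: 559 + 58.61 − 222.96 = 394.65.
At (234, 378): z = 79.7 + 214.4 + 394.65 = 688.8 m.

689 m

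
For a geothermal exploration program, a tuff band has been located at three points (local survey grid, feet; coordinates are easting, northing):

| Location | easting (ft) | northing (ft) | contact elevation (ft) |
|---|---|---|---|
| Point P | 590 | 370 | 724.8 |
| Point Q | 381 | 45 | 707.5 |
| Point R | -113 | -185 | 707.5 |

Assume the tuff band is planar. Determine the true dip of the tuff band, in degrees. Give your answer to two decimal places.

Two edge vectors: Point P→Point Q = (-209, -325, -17.3), Point P→Point R = (-703, -555, -17.3).
Normal n = (Point P→Point Q) × (Point P→Point R) = (-3979, 8546.2, -112480).
So ∂z/∂easting = −n_x/n_z = −0.03538 and ∂z/∂northing = −n_y/n_z = 0.07598.
Gradient magnitude |∇z| = √(a² + b²) = √(0.00125 + 0.00577) = 0.08381.
True dip = arctan(0.08381) = 4.79°, dipping toward SSE (azimuth ≈ 155°).

4.79°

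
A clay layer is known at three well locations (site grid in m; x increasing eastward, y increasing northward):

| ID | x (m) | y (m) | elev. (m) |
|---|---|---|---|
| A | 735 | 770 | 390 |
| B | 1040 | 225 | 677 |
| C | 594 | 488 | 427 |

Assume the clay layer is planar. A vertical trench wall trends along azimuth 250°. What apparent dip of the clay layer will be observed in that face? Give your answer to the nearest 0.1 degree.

Two edge vectors: A→B = (305, -545, 287), A→C = (-141, -282, 37).
Normal n = (A→B) × (A→C) = (60769, -51752, -162855).
So ∂z/∂x = −n_x/n_z = 0.37315 and ∂z/∂y = −n_y/n_z = −0.31778.
Unit vector along 250° is (sin 250°, cos 250°) = (-0.9397, -0.3420).
Slope in that direction = a·(-0.9397) + b·(-0.3420) = −0.24196.
Apparent dip = arctan|0.24196| = 13.6° (true dip is 26.1°, so apparent ≤ true as expected).

13.6°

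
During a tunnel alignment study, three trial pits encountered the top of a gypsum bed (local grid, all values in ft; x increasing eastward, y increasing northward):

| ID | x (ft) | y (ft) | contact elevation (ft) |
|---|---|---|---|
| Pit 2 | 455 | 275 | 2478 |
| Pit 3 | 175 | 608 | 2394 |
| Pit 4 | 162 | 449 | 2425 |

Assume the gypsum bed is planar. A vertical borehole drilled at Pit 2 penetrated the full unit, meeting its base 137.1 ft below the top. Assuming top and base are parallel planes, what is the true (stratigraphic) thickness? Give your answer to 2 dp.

134.19 ft

Two edge vectors: Pit 2→Pit 3 = (-280, 333, -84), Pit 2→Pit 4 = (-293, 174, -53).
Normal n = (Pit 2→Pit 3) × (Pit 2→Pit 4) = (-3033, 9772, 48849).
So ∂z/∂x = −n_x/n_z = 0.06209 and ∂z/∂y = −n_y/n_z = −0.20005.
|∇z| = √(a²+b²) = 0.20946, so dip δ = arctan(0.20946) = 11.83°.
True thickness = vertical thickness × cos δ = 137.1 × cos 11.83° = 134.19 ft.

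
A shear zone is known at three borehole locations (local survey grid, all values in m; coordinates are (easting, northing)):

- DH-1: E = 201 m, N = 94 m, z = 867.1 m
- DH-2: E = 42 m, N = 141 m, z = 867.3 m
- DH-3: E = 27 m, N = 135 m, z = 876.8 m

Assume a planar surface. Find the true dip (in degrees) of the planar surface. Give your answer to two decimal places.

43.47°

Two edge vectors: DH-1→DH-2 = (-159, 47, 0.2), DH-1→DH-3 = (-174, 41, 9.7).
Normal n = (DH-1→DH-2) × (DH-1→DH-3) = (447.7, 1507.5, 1659).
So ∂z/∂E = −n_x/n_z = −0.26986 and ∂z/∂N = −n_y/n_z = −0.90868.
Gradient magnitude |∇z| = √(a² + b²) = √(0.07283 + 0.82570) = 0.94791.
True dip = arctan(0.94791) = 43.47°, dipping toward NNE (azimuth ≈ 017°).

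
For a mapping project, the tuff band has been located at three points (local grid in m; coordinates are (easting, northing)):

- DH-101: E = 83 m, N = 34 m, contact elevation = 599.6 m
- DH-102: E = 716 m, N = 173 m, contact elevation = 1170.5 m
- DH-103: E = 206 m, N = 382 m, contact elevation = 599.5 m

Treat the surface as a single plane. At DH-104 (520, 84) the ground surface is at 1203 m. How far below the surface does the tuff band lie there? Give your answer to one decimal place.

Let the plane be z = a·E + b·N + c.
DH-102−DH-101: 633a + 139b = 570.9;  DH-103−DH-101: 123a + 348b = −0.1.
Solving gives a = 0.97785, b = −0.34591.
Then c = 599.6 − a·83 − b·34 = 530.20.
At (520, 84): z_contact = 508.48 − 29.06 + 530.20 = 1009.63 m.
Depth below ground = 1203 − 1009.63 = 193.4 m.

193.4 m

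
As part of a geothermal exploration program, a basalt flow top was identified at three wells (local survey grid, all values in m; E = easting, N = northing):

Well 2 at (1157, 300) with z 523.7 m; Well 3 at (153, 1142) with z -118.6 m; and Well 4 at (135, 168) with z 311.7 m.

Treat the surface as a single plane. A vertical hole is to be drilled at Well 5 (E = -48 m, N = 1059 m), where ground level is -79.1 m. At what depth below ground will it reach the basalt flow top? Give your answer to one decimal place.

Let the plane be z = a·E + b·N + c.
Well 3−Well 2: −1004a + 842b = −642.3;  Well 4−Well 2: −1022a − 132b = −212.
Solving gives a = 0.265130, b = −0.446686.
Then c = 523.7 − a·1157 − b·300 = 350.95.
At (-48, 1059): z_contact = −12.73 − 473.04 + 350.95 = -134.82 m.
Depth below ground = -79.1 − (-134.82) = 55.7 m.

55.7 m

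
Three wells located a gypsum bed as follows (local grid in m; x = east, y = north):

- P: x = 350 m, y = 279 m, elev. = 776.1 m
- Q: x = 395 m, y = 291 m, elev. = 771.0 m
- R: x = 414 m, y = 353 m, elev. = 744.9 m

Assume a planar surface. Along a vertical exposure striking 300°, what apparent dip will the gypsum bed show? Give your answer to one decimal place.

11.8°

Two edge vectors: P→Q = (45, 12, -5.1), P→R = (64, 74, -31.2).
Normal n = (P→Q) × (P→R) = (3, 1077.6, 2562).
So ∂z/∂x = −n_x/n_z = −0.00117 and ∂z/∂y = −n_y/n_z = −0.42061.
Unit vector along 300° is (sin 300°, cos 300°) = (-0.8660, 0.5000).
Slope in that direction = a·(-0.8660) + b·(0.5000) = −0.20929.
Apparent dip = arctan|0.20929| = 11.8° (true dip is 22.8°, so apparent ≤ true as expected).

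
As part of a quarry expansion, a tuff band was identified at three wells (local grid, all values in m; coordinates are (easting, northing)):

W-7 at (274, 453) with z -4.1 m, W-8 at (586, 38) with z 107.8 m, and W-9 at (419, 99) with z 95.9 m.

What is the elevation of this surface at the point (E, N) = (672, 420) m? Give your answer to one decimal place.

-9.2 m

Two edge vectors: W-7→W-8 = (312, -415, 111.9), W-7→W-9 = (145, -354, 100).
Normal n = (W-7→W-8) × (W-7→W-9) = (-1887.4, -14974.5, -50273).
So ∂z/∂E = −n_x/n_z = −0.03754 and ∂z/∂N = −n_y/n_z = −0.29786.
Intercept c from W-7: -4.1 + 10.29 + 134.93 = 141.12.
At (672, 420): z = −25.2 − 125.1 + 141.12 = -9.2 m.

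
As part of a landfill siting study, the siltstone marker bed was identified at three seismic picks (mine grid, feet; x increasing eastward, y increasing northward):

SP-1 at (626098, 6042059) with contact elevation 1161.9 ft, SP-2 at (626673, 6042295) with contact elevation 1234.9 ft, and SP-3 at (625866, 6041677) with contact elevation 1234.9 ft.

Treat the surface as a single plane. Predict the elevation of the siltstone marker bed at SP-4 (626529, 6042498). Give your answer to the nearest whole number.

Let the plane be z = a·x + b·y + c.
SP-2−SP-1: 575a + 236b = 73;  SP-3−SP-1: −232a − 382b = 73.
Solving gives a = 0.27358731, b = −0.35725721.
Then c = 1161.9 − a·626098 − b·6042059 = 1988438.60.
At (626529, 6042498): z = 171410.4 − 2158726.0 + 1988438.60 = 1123.0 ft.

1123 ft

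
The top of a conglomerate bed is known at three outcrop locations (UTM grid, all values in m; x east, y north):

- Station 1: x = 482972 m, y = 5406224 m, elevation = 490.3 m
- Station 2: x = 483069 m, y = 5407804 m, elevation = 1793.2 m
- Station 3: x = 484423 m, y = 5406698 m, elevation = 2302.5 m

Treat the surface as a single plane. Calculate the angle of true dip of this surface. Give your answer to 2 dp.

Let the plane be z = a·x + b·y + c.
Station 2−Station 1: 97a + 1580b = 1302.9;  Station 3−Station 1: 1451a + 474b = 1812.2.
Solving gives a = 0.99960, b = 0.76325.
Gradient magnitude |∇z| = √(a² + b²) = √(0.99920 + 0.58255) = 1.25768.
True dip = arctan(1.25768) = 51.51°, dipping toward SW (azimuth ≈ 233°).

51.51°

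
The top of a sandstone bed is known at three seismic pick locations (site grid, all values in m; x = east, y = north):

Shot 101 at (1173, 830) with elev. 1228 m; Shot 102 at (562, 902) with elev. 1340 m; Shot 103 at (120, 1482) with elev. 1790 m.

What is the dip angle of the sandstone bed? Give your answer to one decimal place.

35.2°

Two edge vectors: Shot 101→Shot 102 = (-611, 72, 112), Shot 101→Shot 103 = (-1053, 652, 562).
Normal n = (Shot 101→Shot 102) × (Shot 101→Shot 103) = (-32560, 225446, -322556).
So ∂z/∂x = −n_x/n_z = −0.10094 and ∂z/∂y = −n_y/n_z = 0.69894.
Gradient magnitude |∇z| = √(a² + b²) = √(0.01019 + 0.48851) = 0.70619.
True dip = arctan(0.70619) = 35.2°, dipping toward S (azimuth ≈ 172°).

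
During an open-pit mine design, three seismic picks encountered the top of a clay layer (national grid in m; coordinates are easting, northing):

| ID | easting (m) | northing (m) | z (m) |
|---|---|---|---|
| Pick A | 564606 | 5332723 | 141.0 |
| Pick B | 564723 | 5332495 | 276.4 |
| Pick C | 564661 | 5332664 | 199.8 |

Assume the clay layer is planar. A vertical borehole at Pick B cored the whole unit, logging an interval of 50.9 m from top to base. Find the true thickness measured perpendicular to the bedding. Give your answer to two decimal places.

Two edge vectors: Pick A→Pick B = (117, -228, 135.4), Pick A→Pick C = (55, -59, 58.8).
Normal n = (Pick A→Pick B) × (Pick A→Pick C) = (-5417.8, 567.4, 5637).
So ∂z/∂easting = −n_x/n_z = 0.96111 and ∂z/∂northing = −n_y/n_z = −0.10066.
|∇z| = √(a²+b²) = 0.96637, so dip δ = arctan(0.96637) = 44.02°.
True thickness = vertical thickness × cos δ = 50.9 × cos 44.02° = 36.60 m.

36.60 m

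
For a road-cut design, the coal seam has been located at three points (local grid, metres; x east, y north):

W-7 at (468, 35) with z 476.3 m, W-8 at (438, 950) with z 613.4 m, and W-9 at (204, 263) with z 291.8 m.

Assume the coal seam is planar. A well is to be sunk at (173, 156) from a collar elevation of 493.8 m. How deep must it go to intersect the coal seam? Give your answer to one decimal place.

Let the plane be z = a·x + b·y + c.
W-8−W-7: −30a + 915b = 137.1;  W-9−W-7: −264a + 228b = −184.5.
Solving gives a = 0.85240, b = 0.17778.
Then c = 476.3 − a·468 − b·35 = 71.15.
At (173, 156): z_contact = 147.47 + 27.73 + 71.15 = 246.35 m.
Depth below ground = 493.8 − 246.35 = 247.4 m.

247.4 m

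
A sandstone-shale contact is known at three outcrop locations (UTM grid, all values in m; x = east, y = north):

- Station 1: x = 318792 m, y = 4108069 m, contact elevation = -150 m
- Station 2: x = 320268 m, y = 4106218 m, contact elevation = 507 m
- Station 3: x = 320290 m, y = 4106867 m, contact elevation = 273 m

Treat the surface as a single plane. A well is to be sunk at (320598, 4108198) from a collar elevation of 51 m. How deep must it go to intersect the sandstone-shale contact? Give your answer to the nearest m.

260 m

Two edge vectors: Station 1→Station 2 = (1476, -1851, 657), Station 1→Station 3 = (1498, -1202, 423).
Normal n = (Station 1→Station 2) × (Station 1→Station 3) = (6741, 359838, 998646).
So ∂z/∂x = −n_x/n_z = −0.00675014 and ∂z/∂y = −n_y/n_z = −0.36032588.
Intercept c from Station 1: -150 + 2151.89 + 1480243.58 = 1482245.47.
At (320598, 4108198): z_contact = −2164.1 − 1480290.1 + 1482245.47 = -208.7 m.
Depth below ground = 51 − (-208.7) = 260 m.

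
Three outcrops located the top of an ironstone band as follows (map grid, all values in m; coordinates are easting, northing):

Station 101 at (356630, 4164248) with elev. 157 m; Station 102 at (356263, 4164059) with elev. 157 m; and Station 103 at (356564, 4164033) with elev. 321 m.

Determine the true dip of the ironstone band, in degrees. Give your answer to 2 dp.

45.54°

Two edge vectors: Station 101→Station 102 = (-367, -189, 0), Station 101→Station 103 = (-66, -215, 164).
Normal n = (Station 101→Station 102) × (Station 101→Station 103) = (-30996, 60188, 66431).
So ∂z/∂easting = −n_x/n_z = 0.46659 and ∂z/∂northing = −n_y/n_z = −0.90602.
Gradient magnitude |∇z| = √(a² + b²) = √(0.21771 + 0.82088) = 1.01911.
True dip = arctan(1.01911) = 45.54°, dipping toward NNW (azimuth ≈ 333°).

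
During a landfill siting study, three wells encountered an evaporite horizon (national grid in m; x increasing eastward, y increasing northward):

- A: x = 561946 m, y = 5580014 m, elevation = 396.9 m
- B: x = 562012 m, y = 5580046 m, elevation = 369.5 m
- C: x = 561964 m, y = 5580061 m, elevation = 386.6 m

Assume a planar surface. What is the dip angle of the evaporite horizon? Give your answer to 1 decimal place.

21.1°

Two edge vectors: A→B = (66, 32, -27.4), A→C = (18, 47, -10.3).
Normal n = (A→B) × (A→C) = (958.2, 186.6, 2526).
So ∂z/∂x = −n_x/n_z = −0.37933 and ∂z/∂y = −n_y/n_z = −0.07387.
Gradient magnitude |∇z| = √(a² + b²) = √(0.14389 + 0.00546) = 0.38646.
True dip = arctan(0.38646) = 21.1°, dipping toward E (azimuth ≈ 079°).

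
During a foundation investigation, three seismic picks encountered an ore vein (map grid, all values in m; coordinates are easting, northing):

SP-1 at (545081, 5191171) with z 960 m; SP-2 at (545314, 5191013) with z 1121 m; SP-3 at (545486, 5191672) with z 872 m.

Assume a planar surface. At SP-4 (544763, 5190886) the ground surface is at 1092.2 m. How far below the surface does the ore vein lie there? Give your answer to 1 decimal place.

Let the plane be z = a·easting + b·northing + c.
SP-2−SP-1: 233a − 158b = 161;  SP-3−SP-1: 405a + 501b = −88.
Solving gives a = 0.369388512, b = −0.474256182.
Then c = 960 − a·545081 − b·5191171 = 2261558.28.
At (544763, 5190886): z_contact = 201229.19 − 2461809.78 + 2261558.28 = 977.70 m.
Depth below ground = 1092.2 − 977.70 = 114.5 m.

114.5 m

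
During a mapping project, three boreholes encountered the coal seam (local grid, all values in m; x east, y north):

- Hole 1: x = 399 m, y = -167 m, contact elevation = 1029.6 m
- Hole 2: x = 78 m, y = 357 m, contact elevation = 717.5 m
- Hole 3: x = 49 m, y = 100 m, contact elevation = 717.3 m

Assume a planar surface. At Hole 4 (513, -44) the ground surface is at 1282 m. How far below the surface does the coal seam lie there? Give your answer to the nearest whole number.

170 m

Two edge vectors: Hole 1→Hole 2 = (-321, 524, -312.1), Hole 1→Hole 3 = (-350, 267, -312.3).
Normal n = (Hole 1→Hole 2) × (Hole 1→Hole 3) = (-80314.5, 8986.7, 97693).
So ∂z/∂x = −n_x/n_z = 0.82211 and ∂z/∂y = −n_y/n_z = −0.09199.
Intercept c from Hole 1: 1029.6 − 328.02 − 15.36 = 686.22.
At (513, -44): z_contact = 421.7 + 4.0 + 686.22 = 1112.0 m.
Depth below ground = 1282 − 1112.0 = 170 m.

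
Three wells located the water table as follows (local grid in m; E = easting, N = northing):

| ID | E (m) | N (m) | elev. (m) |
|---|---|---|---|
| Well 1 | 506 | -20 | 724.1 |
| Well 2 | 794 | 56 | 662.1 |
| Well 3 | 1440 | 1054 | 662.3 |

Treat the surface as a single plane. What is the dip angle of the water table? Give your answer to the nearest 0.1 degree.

Two edge vectors: Well 1→Well 2 = (288, 76, -62), Well 1→Well 3 = (934, 1074, -61.8).
Normal n = (Well 1→Well 2) × (Well 1→Well 3) = (61891.2, -40109.6, 238328).
So ∂z/∂E = −n_x/n_z = −0.25969 and ∂z/∂N = −n_y/n_z = 0.16830.
Gradient magnitude |∇z| = √(a² + b²) = √(0.06744 + 0.02832) = 0.30945.
True dip = arctan(0.30945) = 17.2°, dipping toward ESE (azimuth ≈ 123°).

17.2°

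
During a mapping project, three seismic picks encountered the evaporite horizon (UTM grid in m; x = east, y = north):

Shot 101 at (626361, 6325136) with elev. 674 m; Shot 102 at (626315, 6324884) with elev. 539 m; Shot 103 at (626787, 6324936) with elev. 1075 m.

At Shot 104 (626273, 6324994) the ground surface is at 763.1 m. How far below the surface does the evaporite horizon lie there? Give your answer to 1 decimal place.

Two edge vectors: Shot 101→Shot 102 = (-46, -252, -135), Shot 101→Shot 103 = (426, -200, 401).
Normal n = (Shot 101→Shot 102) × (Shot 101→Shot 103) = (-128052, -39064, 116552).
So ∂z/∂x = −n_x/n_z = 1.098668406 and ∂z/∂y = −n_y/n_z = 0.335163704.
Intercept c from Shot 101: 674 − 688163.04 − 2119956.01 = −2807445.05.
At (626273, 6324994): z_contact = 688066.36 + 2119908.42 − 2807445.05 = 529.72 m.
Depth below ground = 763.1 − 529.72 = 233.4 m.

233.4 m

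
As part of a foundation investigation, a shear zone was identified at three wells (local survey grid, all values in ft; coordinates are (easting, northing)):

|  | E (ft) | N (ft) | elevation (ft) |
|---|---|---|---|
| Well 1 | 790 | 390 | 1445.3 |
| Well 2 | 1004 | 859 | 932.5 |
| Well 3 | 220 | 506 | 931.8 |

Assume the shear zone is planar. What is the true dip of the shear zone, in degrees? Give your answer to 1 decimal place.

Two edge vectors: Well 1→Well 2 = (214, 469, -512.8), Well 1→Well 3 = (-570, 116, -513.5).
Normal n = (Well 1→Well 2) × (Well 1→Well 3) = (-181346.7, 402185, 292154).
So ∂z/∂E = −n_x/n_z = 0.62072 and ∂z/∂N = −n_y/n_z = −1.37662.
Gradient magnitude |∇z| = √(a² + b²) = √(0.38530 + 1.89508) = 1.51009.
True dip = arctan(1.51009) = 56.5°, dipping toward NNW (azimuth ≈ 336°).

56.5°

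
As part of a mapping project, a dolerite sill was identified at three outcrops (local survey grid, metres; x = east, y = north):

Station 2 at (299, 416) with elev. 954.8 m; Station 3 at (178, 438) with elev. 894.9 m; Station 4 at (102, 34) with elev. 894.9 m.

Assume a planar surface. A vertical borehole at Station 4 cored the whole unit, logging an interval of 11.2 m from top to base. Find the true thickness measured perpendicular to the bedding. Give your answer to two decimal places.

10.07 m

Let the plane be z = a·x + b·y + c.
Station 3−Station 2: −121a + 22b = −59.9;  Station 4−Station 2: −197a − 382b = −59.9.
Solving gives a = 0.47867, b = −0.09005.
|∇z| = √(a²+b²) = 0.48707, so dip δ = arctan(0.48707) = 25.97°.
True thickness = vertical thickness × cos δ = 11.2 × cos 25.97° = 10.07 m.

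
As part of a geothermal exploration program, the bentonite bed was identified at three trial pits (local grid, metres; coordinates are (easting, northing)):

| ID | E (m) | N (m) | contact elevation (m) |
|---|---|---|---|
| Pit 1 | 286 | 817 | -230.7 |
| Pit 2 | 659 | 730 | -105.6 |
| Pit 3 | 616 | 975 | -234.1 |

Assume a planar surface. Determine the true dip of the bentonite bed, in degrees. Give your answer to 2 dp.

28.10°

Two edge vectors: Pit 1→Pit 2 = (373, -87, 125.1), Pit 1→Pit 3 = (330, 158, -3.4).
Normal n = (Pit 1→Pit 2) × (Pit 1→Pit 3) = (-19470, 42551.2, 87644).
So ∂z/∂E = −n_x/n_z = 0.22215 and ∂z/∂N = −n_y/n_z = −0.48550.
Gradient magnitude |∇z| = √(a² + b²) = √(0.04935 + 0.23571) = 0.53391.
True dip = arctan(0.53391) = 28.10°, dipping toward NNW (azimuth ≈ 335°).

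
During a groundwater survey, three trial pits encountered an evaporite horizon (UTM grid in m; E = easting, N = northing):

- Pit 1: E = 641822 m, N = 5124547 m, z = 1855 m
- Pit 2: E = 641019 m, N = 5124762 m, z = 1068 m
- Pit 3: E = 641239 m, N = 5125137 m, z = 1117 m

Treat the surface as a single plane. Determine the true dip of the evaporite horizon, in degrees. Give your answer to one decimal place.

Let the plane be z = a·E + b·N + c.
Pit 2−Pit 1: −803a + 215b = −787;  Pit 3−Pit 1: −583a + 590b = −738.
Solving gives a = 0.87726, b = −0.38399.
Gradient magnitude |∇z| = √(a² + b²) = √(0.76959 + 0.14745) = 0.95762.
True dip = arctan(0.95762) = 43.8°, dipping toward WNW (azimuth ≈ 294°).

43.8°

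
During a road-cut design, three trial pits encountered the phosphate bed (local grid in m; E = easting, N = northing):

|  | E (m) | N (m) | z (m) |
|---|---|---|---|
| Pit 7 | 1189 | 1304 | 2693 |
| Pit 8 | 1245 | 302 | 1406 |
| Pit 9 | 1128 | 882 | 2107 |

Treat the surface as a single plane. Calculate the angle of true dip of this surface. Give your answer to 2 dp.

54.70°

Let the plane be z = a·E + b·N + c.
Pit 8−Pit 7: 56a − 1002b = −1287;  Pit 9−Pit 7: −61a − 422b = −586.
Solving gives a = 0.51983, b = 1.31348.
Gradient magnitude |∇z| = √(a² + b²) = √(0.27023 + 1.72524) = 1.41261.
True dip = arctan(1.41261) = 54.70°, dipping toward SSW (azimuth ≈ 202°).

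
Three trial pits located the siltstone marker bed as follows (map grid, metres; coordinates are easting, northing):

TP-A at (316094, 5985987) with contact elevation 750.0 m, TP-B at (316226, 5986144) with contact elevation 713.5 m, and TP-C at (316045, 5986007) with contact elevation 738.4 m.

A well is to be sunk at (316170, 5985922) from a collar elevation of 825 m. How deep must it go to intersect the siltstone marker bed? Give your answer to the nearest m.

Two edge vectors: TP-A→TP-B = (132, 157, -36.5), TP-A→TP-C = (-49, 20, -11.6).
Normal n = (TP-A→TP-B) × (TP-A→TP-C) = (-1091.2, 3319.7, 10333).
So ∂z/∂easting = −n_x/n_z = 0.10560341 and ∂z/∂northing = −n_y/n_z = −0.32127165.
Intercept c from TP-A: 750 − 33380.60 + 1923127.94 = 1890497.34.
At (316170, 5985922): z_contact = 33388.6 − 1923107.1 + 1890497.34 = 778.9 m.
Depth below ground = 825 − 778.9 = 46 m.

46 m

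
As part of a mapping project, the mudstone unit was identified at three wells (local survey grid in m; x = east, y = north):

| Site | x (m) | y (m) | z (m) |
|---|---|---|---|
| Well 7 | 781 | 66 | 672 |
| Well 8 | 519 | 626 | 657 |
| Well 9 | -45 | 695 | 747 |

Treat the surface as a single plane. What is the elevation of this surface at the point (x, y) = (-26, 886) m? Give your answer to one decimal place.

723.2 m

Two edge vectors: Well 7→Well 8 = (-262, 560, -15), Well 7→Well 9 = (-826, 629, 75).
Normal n = (Well 7→Well 8) × (Well 7→Well 9) = (51435, 32040, 297762).
So ∂z/∂x = −n_x/n_z = −0.17274 and ∂z/∂y = −n_y/n_z = −0.10760.
Intercept c from Well 7: 672 + 134.91 + 7.10 = 814.01.
At (-26, 886): z = 4.5 − 95.3 + 814.01 = 723.2 m.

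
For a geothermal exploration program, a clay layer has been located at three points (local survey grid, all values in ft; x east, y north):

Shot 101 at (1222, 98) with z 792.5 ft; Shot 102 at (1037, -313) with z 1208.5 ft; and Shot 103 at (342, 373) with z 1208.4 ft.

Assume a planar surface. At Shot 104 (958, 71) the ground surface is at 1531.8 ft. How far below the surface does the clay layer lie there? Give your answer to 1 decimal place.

537.8 ft

Let the plane be z = a·x + b·y + c.
Shot 102−Shot 101: −185a − 411b = 416;  Shot 103−Shot 101: −880a + 275b = 415.9.
Solving gives a = −0.691629, b = −0.700848.
Then c = 792.5 − a·1222 − b·98 = 1706.35.
At (958, 71): z_contact = −662.58 − 49.76 + 1706.35 = 994.01 ft.
Depth below ground = 1531.8 − 994.01 = 537.8 ft.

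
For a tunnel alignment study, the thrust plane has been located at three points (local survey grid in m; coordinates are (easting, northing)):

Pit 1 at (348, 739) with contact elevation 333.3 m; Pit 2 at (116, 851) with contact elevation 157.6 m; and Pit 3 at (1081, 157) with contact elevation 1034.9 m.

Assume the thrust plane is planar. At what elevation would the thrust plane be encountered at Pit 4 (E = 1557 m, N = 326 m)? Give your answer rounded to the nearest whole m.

1139 m

Two edge vectors: Pit 1→Pit 2 = (-232, 112, -175.7), Pit 1→Pit 3 = (733, -582, 701.6).
Normal n = (Pit 1→Pit 2) × (Pit 1→Pit 3) = (-23678.2, 33983.1, 52928).
So ∂z/∂E = −n_x/n_z = 0.44737 and ∂z/∂N = −n_y/n_z = −0.64206.
Intercept c from Pit 1: 333.3 − 155.68 + 474.48 = 652.10.
At (1557, 326): z = 696.5 − 209.3 + 652.10 = 1139.3 m.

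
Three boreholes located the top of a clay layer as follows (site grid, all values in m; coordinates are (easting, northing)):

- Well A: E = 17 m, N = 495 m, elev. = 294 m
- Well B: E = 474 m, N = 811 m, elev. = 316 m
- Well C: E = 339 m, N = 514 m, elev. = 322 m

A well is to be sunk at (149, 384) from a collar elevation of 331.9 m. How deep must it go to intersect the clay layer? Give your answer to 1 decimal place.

Two edge vectors: Well A→Well B = (457, 316, 22), Well A→Well C = (322, 19, 28).
Normal n = (Well A→Well B) × (Well A→Well C) = (8430, -5712, -93069).
So ∂z/∂E = −n_x/n_z = 0.09058 and ∂z/∂N = −n_y/n_z = −0.06137.
Intercept c from Well A: 294 − 1.54 + 30.38 = 322.84.
At (149, 384): z_contact = 13.50 − 23.57 + 322.84 = 312.77 m.
Depth below ground = 331.9 − 312.77 = 19.1 m.

19.1 m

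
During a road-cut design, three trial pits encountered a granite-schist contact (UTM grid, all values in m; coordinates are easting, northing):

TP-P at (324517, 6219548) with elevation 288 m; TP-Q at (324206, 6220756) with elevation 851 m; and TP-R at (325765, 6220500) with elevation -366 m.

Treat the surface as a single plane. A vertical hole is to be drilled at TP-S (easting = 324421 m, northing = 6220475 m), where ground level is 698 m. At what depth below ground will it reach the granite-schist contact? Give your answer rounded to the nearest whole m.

Let the plane be z = a·easting + b·northing + c.
TP-Q−TP-P: −311a + 1208b = 563;  TP-R−TP-P: 1248a + 952b = −654.
Solving gives a = −0.73517788, b = 0.27678781.
Then c = 288 − a·324517 − b·6219548 = −1482629.37.
At (324421, 6220475): z_contact = −238507.1 + 1721751.7 − 1482629.37 = 615.2 m.
Depth below ground = 698 − 615.2 = 83 m.

83 m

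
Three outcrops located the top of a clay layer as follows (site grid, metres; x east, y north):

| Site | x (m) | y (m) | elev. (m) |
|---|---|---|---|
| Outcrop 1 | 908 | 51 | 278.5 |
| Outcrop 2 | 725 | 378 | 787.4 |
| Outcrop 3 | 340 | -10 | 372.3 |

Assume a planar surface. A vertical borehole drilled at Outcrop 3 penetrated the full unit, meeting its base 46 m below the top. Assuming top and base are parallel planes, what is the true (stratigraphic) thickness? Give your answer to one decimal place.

Two edge vectors: Outcrop 1→Outcrop 2 = (-183, 327, 508.9), Outcrop 1→Outcrop 3 = (-568, -61, 93.8).
Normal n = (Outcrop 1→Outcrop 2) × (Outcrop 1→Outcrop 3) = (61715.5, -271889.8, 196899).
So ∂z/∂x = −n_x/n_z = −0.31344 and ∂z/∂y = −n_y/n_z = 1.38086.
|∇z| = √(a²+b²) = 1.41599, so dip δ = arctan(1.41599) = 54.77°.
True thickness = vertical thickness × cos δ = 46 × cos 54.77° = 26.5 m.

26.5 m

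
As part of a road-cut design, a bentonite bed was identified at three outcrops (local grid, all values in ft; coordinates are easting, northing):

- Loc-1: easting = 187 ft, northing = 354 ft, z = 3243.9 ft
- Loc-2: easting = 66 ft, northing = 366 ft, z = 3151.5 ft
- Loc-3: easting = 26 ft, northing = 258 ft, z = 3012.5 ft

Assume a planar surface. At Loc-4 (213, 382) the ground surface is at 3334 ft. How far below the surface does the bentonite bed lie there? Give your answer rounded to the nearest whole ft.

41 ft

Two edge vectors: Loc-1→Loc-2 = (-121, 12, -92.4), Loc-1→Loc-3 = (-161, -96, -231.4).
Normal n = (Loc-1→Loc-2) × (Loc-1→Loc-3) = (-11647.2, -13123, 13548).
So ∂z/∂easting = −n_x/n_z = 0.85970 and ∂z/∂northing = −n_y/n_z = 0.96863.
Intercept c from Loc-1: 3243.9 − 160.76 − 342.90 = 2740.24.
At (213, 382): z_contact = 183.1 + 370.0 + 2740.24 = 3293.4 ft.
Depth below ground = 3334 − 3293.4 = 41 ft.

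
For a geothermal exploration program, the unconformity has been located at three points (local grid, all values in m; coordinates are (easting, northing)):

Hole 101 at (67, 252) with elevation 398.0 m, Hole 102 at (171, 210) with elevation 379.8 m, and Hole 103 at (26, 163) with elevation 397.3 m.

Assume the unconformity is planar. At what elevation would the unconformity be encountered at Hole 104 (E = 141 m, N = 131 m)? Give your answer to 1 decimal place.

378.3 m

Let the plane be z = a·E + b·N + c.
Hole 102−Hole 101: 104a − 42b = −18.2;  Hole 103−Hole 101: −41a − 89b = −0.7.
Solving gives a = −0.14487, b = 0.07460.
Then c = 398 − a·67 − b·252 = 388.91.
At (141, 131): z = −20.4 + 9.8 + 388.91 = 378.3 m.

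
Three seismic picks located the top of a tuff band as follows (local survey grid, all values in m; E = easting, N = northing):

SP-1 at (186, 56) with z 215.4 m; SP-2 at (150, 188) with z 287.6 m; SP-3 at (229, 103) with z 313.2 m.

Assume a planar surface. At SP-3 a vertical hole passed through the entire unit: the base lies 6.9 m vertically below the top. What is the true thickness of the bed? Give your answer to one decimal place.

3.7 m

Let the plane be z = a·E + b·N + c.
SP-2−SP-1: −36a + 132b = 72.2;  SP-3−SP-1: 43a + 47b = 97.8.
Solving gives a = 1.29156, b = 0.89921.
|∇z| = √(a²+b²) = 1.57376, so dip δ = arctan(1.57376) = 57.57°.
True thickness = vertical thickness × cos δ = 6.9 × cos 57.57° = 3.7 m.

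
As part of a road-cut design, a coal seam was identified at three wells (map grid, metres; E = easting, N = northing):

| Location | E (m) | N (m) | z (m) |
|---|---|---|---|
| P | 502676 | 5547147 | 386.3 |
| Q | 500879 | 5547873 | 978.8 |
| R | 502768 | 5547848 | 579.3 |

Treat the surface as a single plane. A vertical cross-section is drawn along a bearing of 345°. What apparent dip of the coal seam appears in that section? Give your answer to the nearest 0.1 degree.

Let the plane be z = a·E + b·N + c.
Q−P: −1797a + 726b = 592.5;  R−P: 92a + 701b = 193.
Solving gives a = −0.20748, b = 0.30255.
Unit vector along 345° is (sin 345°, cos 345°) = (-0.2588, 0.9659).
Slope in that direction = a·(-0.2588) + b·(0.9659) = 0.34594.
Apparent dip = arctan|0.34594| = 19.1° (true dip is 20.1°, so apparent ≤ true as expected).

19.1°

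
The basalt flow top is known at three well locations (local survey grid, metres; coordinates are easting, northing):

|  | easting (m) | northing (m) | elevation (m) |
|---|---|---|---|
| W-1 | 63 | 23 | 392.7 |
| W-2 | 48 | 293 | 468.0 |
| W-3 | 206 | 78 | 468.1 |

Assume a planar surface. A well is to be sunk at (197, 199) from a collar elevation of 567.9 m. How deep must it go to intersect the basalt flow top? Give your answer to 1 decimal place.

Two edge vectors: W-1→W-2 = (-15, 270, 75.3), W-1→W-3 = (143, 55, 75.4).
Normal n = (W-1→W-2) × (W-1→W-3) = (16216.5, 11898.9, -39435).
So ∂z/∂easting = −n_x/n_z = 0.41122 and ∂z/∂northing = −n_y/n_z = 0.30173.
Intercept c from W-1: 392.7 − 25.91 − 6.94 = 359.85.
At (197, 199): z_contact = 81.01 + 60.05 + 359.85 = 500.91 m.
Depth below ground = 567.9 − 500.91 = 67.0 m.

67.0 m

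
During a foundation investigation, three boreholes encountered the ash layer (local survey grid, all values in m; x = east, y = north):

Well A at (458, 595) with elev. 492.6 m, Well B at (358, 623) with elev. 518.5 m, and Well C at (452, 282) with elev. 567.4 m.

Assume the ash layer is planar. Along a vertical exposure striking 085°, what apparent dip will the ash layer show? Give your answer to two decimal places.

18.94°

Two edge vectors: Well A→Well B = (-100, 28, 25.9), Well A→Well C = (-6, -313, 74.8).
Normal n = (Well A→Well B) × (Well A→Well C) = (10201.1, 7324.6, 31468).
So ∂z/∂x = −n_x/n_z = −0.32417 and ∂z/∂y = −n_y/n_z = −0.23276.
Unit vector along 085° is (sin 85°, cos 85°) = (0.9962, 0.0872).
Slope in that direction = a·(0.9962) + b·(0.0872) = −0.34323.
Apparent dip = arctan|0.34323| = 18.94° (true dip is 21.8°, so apparent ≤ true as expected).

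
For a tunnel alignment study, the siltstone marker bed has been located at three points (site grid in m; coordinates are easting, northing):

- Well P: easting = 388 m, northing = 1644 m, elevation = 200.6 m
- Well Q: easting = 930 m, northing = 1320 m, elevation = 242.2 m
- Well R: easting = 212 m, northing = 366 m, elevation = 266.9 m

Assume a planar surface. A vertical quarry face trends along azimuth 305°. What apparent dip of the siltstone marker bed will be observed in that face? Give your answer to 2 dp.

3.87°

Two edge vectors: Well P→Well Q = (542, -324, 41.6), Well P→Well R = (-176, -1278, 66.3).
Normal n = (Well P→Well Q) × (Well P→Well R) = (31683.6, -43256.2, -749700).
So ∂z/∂easting = −n_x/n_z = 0.04226 and ∂z/∂northing = −n_y/n_z = −0.05770.
Unit vector along 305° is (sin 305°, cos 305°) = (-0.8192, 0.5736).
Slope in that direction = a·(-0.8192) + b·(0.5736) = −0.06771.
Apparent dip = arctan|0.06771| = 3.87° (true dip is 4.1°, so apparent ≤ true as expected).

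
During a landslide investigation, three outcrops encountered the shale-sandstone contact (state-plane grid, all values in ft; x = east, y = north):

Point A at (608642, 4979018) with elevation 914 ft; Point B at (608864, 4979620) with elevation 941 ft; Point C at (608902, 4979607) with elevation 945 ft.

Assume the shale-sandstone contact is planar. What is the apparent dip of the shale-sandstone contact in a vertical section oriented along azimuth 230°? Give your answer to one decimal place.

4.9°

Let the plane be z = a·x + b·y + c.
Point B−Point A: 222a + 602b = 27;  Point C−Point A: 260a + 589b = 31.
Solving gives a = 0.10710, b = 0.00536.
Unit vector along 230° is (sin 230°, cos 230°) = (-0.7660, -0.6428).
Slope in that direction = a·(-0.7660) + b·(-0.6428) = −0.08548.
Apparent dip = arctan|0.08548| = 4.9° (true dip is 6.1°, so apparent ≤ true as expected).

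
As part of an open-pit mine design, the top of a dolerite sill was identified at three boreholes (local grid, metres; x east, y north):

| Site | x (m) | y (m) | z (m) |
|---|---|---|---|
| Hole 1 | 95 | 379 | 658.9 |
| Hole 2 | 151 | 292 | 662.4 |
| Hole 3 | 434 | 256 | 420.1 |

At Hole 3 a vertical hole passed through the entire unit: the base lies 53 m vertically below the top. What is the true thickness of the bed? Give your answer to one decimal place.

Two edge vectors: Hole 1→Hole 2 = (56, -87, 3.5), Hole 1→Hole 3 = (339, -123, -238.8).
Normal n = (Hole 1→Hole 2) × (Hole 1→Hole 3) = (21206.1, 14559.3, 22605).
So ∂z/∂x = −n_x/n_z = −0.93812 and ∂z/∂y = −n_y/n_z = −0.64407.
|∇z| = √(a²+b²) = 1.13793, so dip δ = arctan(1.13793) = 48.69°.
True thickness = vertical thickness × cos δ = 53 × cos 48.69° = 35.0 m.

35.0 m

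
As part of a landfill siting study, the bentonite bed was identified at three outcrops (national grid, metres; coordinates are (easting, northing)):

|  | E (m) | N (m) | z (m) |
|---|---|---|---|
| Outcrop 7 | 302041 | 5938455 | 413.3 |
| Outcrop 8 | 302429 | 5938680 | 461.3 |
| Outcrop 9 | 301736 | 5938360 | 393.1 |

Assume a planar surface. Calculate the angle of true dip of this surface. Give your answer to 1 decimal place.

12.1°

Let the plane be z = a·E + b·N + c.
Outcrop 8−Outcrop 7: 388a + 225b = 48;  Outcrop 9−Outcrop 7: −305a − 95b = −20.2.
Solving gives a = −0.00047, b = 0.21415.
Gradient magnitude |∇z| = √(a² + b²) = √(0.00000 + 0.04586) = 0.21415.
True dip = arctan(0.21415) = 12.1°, dipping toward S (azimuth ≈ 180°).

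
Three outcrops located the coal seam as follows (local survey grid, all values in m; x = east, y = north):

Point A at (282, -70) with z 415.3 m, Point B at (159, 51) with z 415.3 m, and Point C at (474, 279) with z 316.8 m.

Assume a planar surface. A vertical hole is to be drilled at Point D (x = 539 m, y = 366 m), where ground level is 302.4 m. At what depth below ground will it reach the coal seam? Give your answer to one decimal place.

13.2 m

Two edge vectors: Point A→Point B = (-123, 121, 0), Point A→Point C = (192, 349, -98.5).
Normal n = (Point A→Point B) × (Point A→Point C) = (-11918.5, -12115.5, -66159).
So ∂z/∂x = −n_x/n_z = −0.18015 and ∂z/∂y = −n_y/n_z = −0.18313.
Intercept c from Point A: 415.3 + 50.80 − 12.82 = 453.28.
At (539, 366): z_contact = −97.10 − 67.02 + 453.28 = 289.16 m.
Depth below ground = 302.4 − 289.16 = 13.2 m.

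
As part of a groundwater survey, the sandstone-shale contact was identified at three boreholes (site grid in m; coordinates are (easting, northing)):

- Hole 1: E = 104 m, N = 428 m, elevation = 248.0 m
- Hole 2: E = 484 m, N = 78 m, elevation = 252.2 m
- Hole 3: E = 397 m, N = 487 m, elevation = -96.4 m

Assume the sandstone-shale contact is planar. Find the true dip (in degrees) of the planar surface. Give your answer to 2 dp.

55.03°

Let the plane be z = a·E + b·N + c.
Hole 2−Hole 1: 380a − 350b = 4.2;  Hole 3−Hole 1: 293a + 59b = −344.4.
Solving gives a = −0.96257, b = −1.05707.
Gradient magnitude |∇z| = √(a² + b²) = √(0.92654 + 1.11741) = 1.42967.
True dip = arctan(1.42967) = 55.03°, dipping toward NE (azimuth ≈ 042°).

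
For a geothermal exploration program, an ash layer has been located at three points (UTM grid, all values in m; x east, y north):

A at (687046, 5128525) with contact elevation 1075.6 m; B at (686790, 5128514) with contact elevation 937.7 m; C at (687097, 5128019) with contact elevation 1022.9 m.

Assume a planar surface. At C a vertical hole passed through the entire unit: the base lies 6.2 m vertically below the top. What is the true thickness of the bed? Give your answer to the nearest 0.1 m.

Two edge vectors: A→B = (-256, -11, -137.9), A→C = (51, -506, -52.7).
Normal n = (A→B) × (A→C) = (-69197.7, -20524.1, 130097).
So ∂z/∂x = −n_x/n_z = 0.53189 and ∂z/∂y = −n_y/n_z = 0.15776.
|∇z| = √(a²+b²) = 0.55480, so dip δ = arctan(0.55480) = 29.02°.
True thickness = vertical thickness × cos δ = 6.2 × cos 29.02° = 5.4 m.

5.4 m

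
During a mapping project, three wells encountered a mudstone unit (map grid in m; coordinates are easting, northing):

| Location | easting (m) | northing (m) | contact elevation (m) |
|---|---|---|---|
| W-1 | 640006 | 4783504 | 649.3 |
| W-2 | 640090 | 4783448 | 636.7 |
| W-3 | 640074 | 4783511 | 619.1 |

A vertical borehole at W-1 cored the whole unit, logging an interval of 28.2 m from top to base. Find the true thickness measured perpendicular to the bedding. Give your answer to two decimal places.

Two edge vectors: W-1→W-2 = (84, -56, -12.6), W-1→W-3 = (68, 7, -30.2).
Normal n = (W-1→W-2) × (W-1→W-3) = (1779.4, 1680, 4396).
So ∂z/∂easting = −n_x/n_z = −0.40478 and ∂z/∂northing = −n_y/n_z = −0.38217.
|∇z| = √(a²+b²) = 0.55668, so dip δ = arctan(0.55668) = 29.10°.
True thickness = vertical thickness × cos δ = 28.2 × cos 29.10° = 24.64 m.

24.64 m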